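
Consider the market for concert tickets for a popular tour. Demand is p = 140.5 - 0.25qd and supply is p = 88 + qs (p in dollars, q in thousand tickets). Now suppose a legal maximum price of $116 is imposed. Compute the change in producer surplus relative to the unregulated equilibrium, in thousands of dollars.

-490

Rearranging demand gives qd = 562 - 4p; rearranging supply gives qs = p - 88. Setting quantity demanded equal to quantity supplied, 562 - 4p = p - 88, gives p* = 130 and q* = 42.
Since 116 < 130, the ceiling is binding.
At p = 116: qd = 562 - 4·116 = 98 and qs = 116 - 88 = 28.
Producer surplus without the control is ½ · (130 - 88) · 42 = 882.
With the ceiling, producers sell 28 units at 116, so PS = ½ · (116 - 88) · 28 = 392.
Change in producer surplus = 392 - 882 = -490.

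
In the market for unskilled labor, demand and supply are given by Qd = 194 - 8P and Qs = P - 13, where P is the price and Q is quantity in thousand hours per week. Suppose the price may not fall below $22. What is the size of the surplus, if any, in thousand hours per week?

0

Setting quantity demanded equal to quantity supplied, 194 - 8P = P - 13, gives P* = 23 and Q* = 10.
Since 22 is below P* = 23, the floor does not bind and the free-market outcome prevails.
Since the control does not bind, there is no surplus.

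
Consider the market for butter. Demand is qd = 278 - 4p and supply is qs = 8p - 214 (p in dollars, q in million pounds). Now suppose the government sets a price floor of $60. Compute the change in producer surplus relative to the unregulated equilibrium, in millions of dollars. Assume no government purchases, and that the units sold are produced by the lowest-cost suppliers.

361

In a free market, 278 - 4p = 8p - 214 gives the equilibrium p* = 41, q* = 114.
Because the floor (60) lies above the market-clearing price, it is binding.
At p = 60: qd = 278 - 4·60 = 38 and qs = 8·60 - 214 = 266.
Producer surplus without the control is ½ · (41 - 26.75) · 114 = 812.25.
With the floor, 38 units are sold at 60. The supply price at q = 38 is 31.5, so PS = ½ · [(60 - 26.75) + (60 - 31.5)] · 38 = 1173.25.
Change in producer surplus = 1173.25 - 812.25 = 361.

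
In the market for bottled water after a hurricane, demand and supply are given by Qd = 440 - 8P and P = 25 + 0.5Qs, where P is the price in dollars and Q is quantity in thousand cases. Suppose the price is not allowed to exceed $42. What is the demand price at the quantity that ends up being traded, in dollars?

50.75

Rearranging supply gives Qs = 2P - 50. Setting quantity demanded equal to quantity supplied, 440 - 8P = 2P - 50, gives P* = 49 and Q* = 48.
Because the ceiling (42) lies below the market-clearing price, it is binding.
At P = 42: Qd = 440 - 8·42 = 104 and Qs = 2·42 - 50 = 34.
Only 34 units reach the market. On the demand curve, the marginal buyer's willingness to pay at Q = 34 is (440 - 34)/8 = 50.75.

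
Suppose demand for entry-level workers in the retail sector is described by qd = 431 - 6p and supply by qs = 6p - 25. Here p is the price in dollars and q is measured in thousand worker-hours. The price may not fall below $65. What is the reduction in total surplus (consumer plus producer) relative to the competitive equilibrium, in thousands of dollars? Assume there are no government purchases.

4374

Equilibrium: 431 - 6p = 6p - 25, so 456 = 12p and p* = 38, q* = 203.
Because the floor (65) lies above the market-clearing price, it is binding.
At p = 65: qd = 431 - 6·65 = 41 and qs = 6·65 - 25 = 365.
Quantity traded falls to 41. At q = 41 the demand price is (431 - 41)/6 = 65 and the supply price is (25 + 41)/6 = 11.
Deadweight loss = ½ · (65 - 11) · (203 - 41) = ½ · 54 · 162 = 4374.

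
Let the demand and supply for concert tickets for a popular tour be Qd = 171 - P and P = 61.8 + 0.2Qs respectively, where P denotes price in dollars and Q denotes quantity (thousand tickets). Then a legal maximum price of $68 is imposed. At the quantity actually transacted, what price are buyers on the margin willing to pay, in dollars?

Rearranging supply gives Qs = 5P - 309. Setting quantity demanded equal to quantity supplied, 171 - P = 5P - 309, gives P* = 80 and Q* = 91.
Since 68 < 80, the ceiling is binding.
At P = 68: Qd = 171 - 68 = 103 and Qs = 5·68 - 309 = 31.
Only 31 units reach the market. On the demand curve, the marginal buyer's willingness to pay at Q = 31 is (171 - 31) = 140.

140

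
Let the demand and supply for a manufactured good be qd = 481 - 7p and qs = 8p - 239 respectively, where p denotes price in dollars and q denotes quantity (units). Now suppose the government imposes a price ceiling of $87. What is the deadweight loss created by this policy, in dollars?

Setting quantity demanded equal to quantity supplied, 481 - 7p = 8p - 239, gives p* = 48 and q* = 145.
The ceiling of 87 is above the equilibrium price 48, so it is not binding; the market clears at p* = 48, q* = 145.
Since the control does not bind, no trades are prevented and deadweight loss is zero.

0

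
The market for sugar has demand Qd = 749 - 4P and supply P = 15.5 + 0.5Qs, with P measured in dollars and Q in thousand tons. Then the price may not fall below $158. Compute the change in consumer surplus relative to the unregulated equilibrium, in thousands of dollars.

Rearranging supply gives Qs = 2P - 31. Equilibrium: 749 - 4P = 2P - 31, so 780 = 6P and P* = 130, Q* = 229.
Because the floor (158) lies above the market-clearing price, it is binding.
At P = 158: Qd = 749 - 4·158 = 117 and Qs = 2·158 - 31 = 285.
Consumer surplus without the control is ½ · (187.25 - 130) · 229 = 6555.125.
With the floor, consumers buy 117 units at 158, so CS = ½ · (187.25 - 158) · 117 = 1711.125.
Change in consumer surplus = 1711.125 - 6555.125 = -4844.

-4844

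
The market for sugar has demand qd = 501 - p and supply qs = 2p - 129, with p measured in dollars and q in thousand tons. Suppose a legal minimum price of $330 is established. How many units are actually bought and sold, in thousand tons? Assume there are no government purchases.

Setting quantity demanded equal to quantity supplied, 501 - p = 2p - 129, gives p* = 210 and q* = 291.
Because the floor (330) lies above the market-clearing price, it is binding.
At p = 330: qd = 501 - 330 = 171 and qs = 2·330 - 129 = 531.
The quantity actually transacted is the short side, demand: 171.

171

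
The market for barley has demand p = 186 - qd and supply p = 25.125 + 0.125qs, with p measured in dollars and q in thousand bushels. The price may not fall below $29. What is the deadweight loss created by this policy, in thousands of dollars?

0

Rearranging demand gives qd = 186 - p; rearranging supply gives qs = 8p - 201. Setting quantity demanded equal to quantity supplied, 186 - p = 8p - 201, gives p* = 43 and q* = 143.
The floor of 29 is below the equilibrium price 43, so it is not binding; the market clears at p* = 43, q* = 143.
Since the control does not bind, no trades are prevented and deadweight loss is zero.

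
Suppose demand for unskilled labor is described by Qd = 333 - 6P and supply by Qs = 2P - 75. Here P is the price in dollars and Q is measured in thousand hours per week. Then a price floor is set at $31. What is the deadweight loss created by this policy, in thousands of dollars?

Setting quantity demanded equal to quantity supplied, 333 - 6P = 2P - 75, gives P* = 51 and Q* = 27.
Since 31 is below P* = 51, the floor does not bind and the free-market outcome prevails.
Since the control does not bind, no trades are prevented and deadweight loss is zero.

0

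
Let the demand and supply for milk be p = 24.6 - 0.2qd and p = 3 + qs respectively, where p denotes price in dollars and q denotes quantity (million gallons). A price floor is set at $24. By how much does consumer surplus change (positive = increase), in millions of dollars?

-31.5

Rearranging demand gives qd = 123 - 5p; rearranging supply gives qs = p - 3. In a free market, 123 - 5p = p - 3 gives the equilibrium p* = 21, q* = 18.
Because the floor (24) lies above the market-clearing price, it is binding.
At p = 24: qd = 123 - 5·24 = 3 and qs = 24 - 3 = 21.
Consumer surplus without the control is ½ · (24.6 - 21) · 18 = 32.4.
With the floor, consumers buy 3 units at 24, so CS = ½ · (24.6 - 24) · 3 = 0.9.
Change in consumer surplus = 0.9 - 32.4 = -31.5.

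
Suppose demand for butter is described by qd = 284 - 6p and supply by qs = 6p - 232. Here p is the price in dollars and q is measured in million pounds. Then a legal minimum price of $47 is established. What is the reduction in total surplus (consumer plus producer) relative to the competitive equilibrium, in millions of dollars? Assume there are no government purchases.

Equilibrium: 284 - 6p = 6p - 232, so 516 = 12p and p* = 43, q* = 26.
Since 47 > 43, the floor is binding.
At p = 47: qd = 284 - 6·47 = 2 and qs = 6·47 - 232 = 50.
Quantity traded falls to 2. At q = 2 the demand price is (284 - 2)/6 = 47 and the supply price is (232 + 2)/6 = 39.
Deadweight loss = ½ · (47 - 39) · (26 - 2) = ½ · 8 · 24 = 96.

96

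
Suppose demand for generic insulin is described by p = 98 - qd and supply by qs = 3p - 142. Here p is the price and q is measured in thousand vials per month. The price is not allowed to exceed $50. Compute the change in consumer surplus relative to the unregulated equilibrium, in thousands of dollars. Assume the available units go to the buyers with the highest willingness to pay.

-370

Rearranging demand gives qd = 98 - p. Setting quantity demanded equal to quantity supplied, 98 - p = 3p - 142, gives p* = 60 and q* = 38.
The ceiling of 50 is below the equilibrium price 60, so it binds.
At p = 50: qd = 98 - 50 = 48 and qs = 3·50 - 142 = 8.
Consumer surplus without the control is ½ · (98 - 60) · 38 = 722.
With the ceiling, 8 units are sold at 50 (assume they go to the highest-value buyers). The demand price at q = 8 is 90, so CS = ½ · [(98 - 50) + (90 - 50)] · 8 = 352.
Change in consumer surplus = 352 - 722 = -370.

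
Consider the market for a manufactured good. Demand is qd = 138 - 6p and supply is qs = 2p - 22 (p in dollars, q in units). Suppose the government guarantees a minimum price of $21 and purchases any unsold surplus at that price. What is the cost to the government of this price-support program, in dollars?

168

Without the control the market clears where 138 - 6p = 2p - 22, i.e. p* = 20 and q* = 18.
Since 21 > 20, the floor is binding.
At p = 21: qd = 138 - 6·21 = 12 and qs = 2·21 - 22 = 20.
Surplus = qs - qd = 8.
Government expenditure = surplus × support price = 8 × 21 = 168.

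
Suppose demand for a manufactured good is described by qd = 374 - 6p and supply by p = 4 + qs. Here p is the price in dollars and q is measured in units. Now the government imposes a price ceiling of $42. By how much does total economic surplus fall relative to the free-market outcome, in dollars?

Rearranging supply gives qs = p - 4. Setting quantity demanded equal to quantity supplied, 374 - 6p = p - 4, gives p* = 54 and q* = 50.
The ceiling of 42 is below the equilibrium price 54, so it binds.
At p = 42: qd = 374 - 6·42 = 122 and qs = 42 - 4 = 38.
Quantity traded falls to 38. At q = 38 the demand price is (374 - 38)/6 = 56 and the supply price is 4 + 38 = 42.
Deadweight loss = ½ · (56 - 42) · (50 - 38) = ½ · 14 · 12 = 84.

84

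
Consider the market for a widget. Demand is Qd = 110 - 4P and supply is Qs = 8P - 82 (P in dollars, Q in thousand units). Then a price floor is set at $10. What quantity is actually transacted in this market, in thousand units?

46

Setting quantity demanded equal to quantity supplied, 110 - 4P = 8P - 82, gives P* = 16 and Q* = 46.
Since 10 is below P* = 16, the floor does not bind and the free-market outcome prevails.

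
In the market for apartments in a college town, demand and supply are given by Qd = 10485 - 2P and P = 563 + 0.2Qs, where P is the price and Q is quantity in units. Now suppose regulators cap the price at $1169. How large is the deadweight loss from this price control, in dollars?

4675658.75

Rearranging supply gives Qs = 5P - 2815. Equilibrium: 10485 - 2P = 5P - 2815, so 13300 = 7P and P* = 1900, Q* = 6685.
Because the ceiling (1169) lies below the market-clearing price, it is binding.
At P = 1169: Qd = 10485 - 2·1169 = 8147 and Qs = 5·1169 - 2815 = 3030.
Quantity traded falls to 3030. At Q = 3030 the demand price is (10485 - 3030)/2 = 3727.5 and the supply price is (2815 + 3030)/5 = 1169.
Deadweight loss = ½ · (3727.5 - 1169) · (6685 - 3030) = ½ · 2558.5 · 3655 = 4675658.75.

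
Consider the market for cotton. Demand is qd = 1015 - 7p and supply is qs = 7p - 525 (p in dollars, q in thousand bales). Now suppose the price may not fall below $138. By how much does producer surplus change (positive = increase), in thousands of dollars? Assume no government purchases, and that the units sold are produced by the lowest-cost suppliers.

-1372

Without the control the market clears where 1015 - 7p = 7p - 525, i.e. p* = 110 and q* = 245.
Because the floor (138) lies above the market-clearing price, it is binding.
At p = 138: qd = 1015 - 7·138 = 49 and qs = 7·138 - 525 = 441.
Producer surplus without the control is ½ · (110 - 75) · 245 = 4287.5.
With the floor, 49 units are sold at 138. The supply price at q = 49 is 82, so PS = ½ · [(138 - 75) + (138 - 82)] · 49 = 2915.5.
Change in producer surplus = 2915.5 - 4287.5 = -1372.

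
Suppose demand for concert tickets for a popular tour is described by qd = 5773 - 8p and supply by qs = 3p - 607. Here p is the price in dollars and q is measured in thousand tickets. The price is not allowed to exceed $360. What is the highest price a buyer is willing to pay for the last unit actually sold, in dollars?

662.5

Setting quantity demanded equal to quantity supplied, 5773 - 8p = 3p - 607, gives p* = 580 and q* = 1133.
Because the ceiling (360) lies below the market-clearing price, it is binding.
At p = 360: qd = 5773 - 8·360 = 2893 and qs = 3·360 - 607 = 473.
Only 473 units reach the market. On the demand curve, the marginal buyer's willingness to pay at q = 473 is (5773 - 473)/8 = 662.5.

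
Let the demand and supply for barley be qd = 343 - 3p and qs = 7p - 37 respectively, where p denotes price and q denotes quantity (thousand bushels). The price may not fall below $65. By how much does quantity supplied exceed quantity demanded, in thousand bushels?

270

In a free market, 343 - 3p = 7p - 37 gives the equilibrium p* = 38, q* = 229.
Because the floor (65) lies above the market-clearing price, it is binding.
At p = 65: qd = 343 - 3·65 = 148 and qs = 7·65 - 37 = 418.
Surplus = qs - qd = 418 - 148 = 270.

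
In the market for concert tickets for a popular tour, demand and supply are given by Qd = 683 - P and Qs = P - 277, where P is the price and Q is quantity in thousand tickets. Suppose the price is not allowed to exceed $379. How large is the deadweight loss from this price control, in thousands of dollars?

10201

In a free market, 683 - P = P - 277 gives the equilibrium P* = 480, Q* = 203.
Because the ceiling (379) lies below the market-clearing price, it is binding.
At P = 379: Qd = 683 - 379 = 304 and Qs = 379 - 277 = 102.
Quantity traded falls to 102. At Q = 102 the demand price is 683 - 102 = 581 and the supply price is 277 + 102 = 379.
Deadweight loss = ½ · (581 - 379) · (203 - 102) = ½ · 202 · 101 = 10201.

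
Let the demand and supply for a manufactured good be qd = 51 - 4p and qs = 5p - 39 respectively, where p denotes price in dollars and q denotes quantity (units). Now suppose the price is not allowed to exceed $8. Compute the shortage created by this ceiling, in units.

18

Setting quantity demanded equal to quantity supplied, 51 - 4p = 5p - 39, gives p* = 10 and q* = 11.
Because the ceiling (8) lies below the market-clearing price, it is binding.
At p = 8: qd = 51 - 4·8 = 19 and qs = 5·8 - 39 = 1.
Shortage = qd - qs = 19 - 1 = 18.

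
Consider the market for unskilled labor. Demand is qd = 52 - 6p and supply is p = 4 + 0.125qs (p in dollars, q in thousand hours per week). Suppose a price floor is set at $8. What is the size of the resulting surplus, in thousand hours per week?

Rearranging supply gives qs = 8p - 32. In a free market, 52 - 6p = 8p - 32 gives the equilibrium p* = 6, q* = 16.
The floor of 8 is above the equilibrium price 6, so it binds.
At p = 8: qd = 52 - 6·8 = 4 and qs = 8·8 - 32 = 32.
Surplus = qs - qd = 32 - 4 = 28.

28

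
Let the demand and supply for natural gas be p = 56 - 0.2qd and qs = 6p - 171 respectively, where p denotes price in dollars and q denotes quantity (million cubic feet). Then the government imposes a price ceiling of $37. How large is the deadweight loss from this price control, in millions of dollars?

105.6

Rearranging demand gives qd = 280 - 5p. Setting quantity demanded equal to quantity supplied, 280 - 5p = 6p - 171, gives p* = 41 and q* = 75.
The ceiling of 37 is below the equilibrium price 41, so it binds.
At p = 37: qd = 280 - 5·37 = 95 and qs = 6·37 - 171 = 51.
Quantity traded falls to 51. At q = 51 the demand price is (280 - 51)/5 = 45.8 and the supply price is (171 + 51)/6 = 37.
Deadweight loss = ½ · (45.8 - 37) · (75 - 51) = ½ · 8.8 · 24 = 105.6.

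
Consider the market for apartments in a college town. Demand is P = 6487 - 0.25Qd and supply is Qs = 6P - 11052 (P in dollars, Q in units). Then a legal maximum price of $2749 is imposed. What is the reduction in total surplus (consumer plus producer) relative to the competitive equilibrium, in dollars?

6783007.5

Rearranging demand gives Qd = 25948 - 4P. Equilibrium: 25948 - 4P = 6P - 11052, so 37000 = 10P and P* = 3700, Q* = 11148.
The ceiling of 2749 is below the equilibrium price 3700, so it binds.
At P = 2749: Qd = 25948 - 4·2749 = 14952 and Qs = 6·2749 - 11052 = 5442.
Quantity traded falls to 5442. At Q = 5442 the demand price is (25948 - 5442)/4 = 5126.5 and the supply price is (11052 + 5442)/6 = 2749.
Deadweight loss = ½ · (5126.5 - 2749) · (11148 - 5442) = ½ · 2377.5 · 5706 = 6783007.5.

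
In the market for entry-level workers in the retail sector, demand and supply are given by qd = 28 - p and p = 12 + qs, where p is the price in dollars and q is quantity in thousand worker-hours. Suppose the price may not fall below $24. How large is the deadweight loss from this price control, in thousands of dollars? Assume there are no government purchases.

16

Rearranging supply gives qs = p - 12. In a free market, 28 - p = p - 12 gives the equilibrium p* = 20, q* = 8.
The floor of 24 is above the equilibrium price 20, so it binds.
At p = 24: qd = 28 - 24 = 4 and qs = 24 - 12 = 12.
Quantity traded falls to 4. At q = 4 the demand price is 28 - 4 = 24 and the supply price is 12 + 4 = 16.
Deadweight loss = ½ · (24 - 16) · (8 - 4) = ½ · 8 · 4 = 16.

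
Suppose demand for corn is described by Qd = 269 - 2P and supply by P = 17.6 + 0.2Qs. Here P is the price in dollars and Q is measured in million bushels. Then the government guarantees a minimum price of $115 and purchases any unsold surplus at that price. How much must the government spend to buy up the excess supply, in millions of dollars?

51520

Rearranging supply gives Qs = 5P - 88. Setting quantity demanded equal to quantity supplied, 269 - 2P = 5P - 88, gives P* = 51 and Q* = 167.
Because the floor (115) lies above the market-clearing price, it is binding.
At P = 115: Qd = 269 - 2·115 = 39 and Qs = 5·115 - 88 = 487.
Surplus = Qs - Qd = 448.
Government expenditure = surplus × support price = 448 × 115 = 51520.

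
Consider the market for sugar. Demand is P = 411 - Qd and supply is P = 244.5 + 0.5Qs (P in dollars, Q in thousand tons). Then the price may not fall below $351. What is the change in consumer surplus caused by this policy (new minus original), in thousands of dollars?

Rearranging demand gives Qd = 411 - P; rearranging supply gives Qs = 2P - 489. In a free market, 411 - P = 2P - 489 gives the equilibrium P* = 300, Q* = 111.
The floor of 351 is above the equilibrium price 300, so it binds.
At P = 351: Qd = 411 - 351 = 60 and Qs = 2·351 - 489 = 213.
Consumer surplus without the control is ½ · (411 - 300) · 111 = 6160.5.
With the floor, consumers buy 60 units at 351, so CS = ½ · (411 - 351) · 60 = 1800.
Change in consumer surplus = 1800 - 6160.5 = -4360.5.

-4360.5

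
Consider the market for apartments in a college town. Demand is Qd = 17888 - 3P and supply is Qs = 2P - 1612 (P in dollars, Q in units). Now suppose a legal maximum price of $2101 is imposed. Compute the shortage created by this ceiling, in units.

Setting quantity demanded equal to quantity supplied, 17888 - 3P = 2P - 1612, gives P* = 3900 and Q* = 6188.
Since 2101 < 3900, the ceiling is binding.
At P = 2101: Qd = 17888 - 3·2101 = 11585 and Qs = 2·2101 - 1612 = 2590.
Shortage = Qd - Qs = 11585 - 2590 = 8995.

8995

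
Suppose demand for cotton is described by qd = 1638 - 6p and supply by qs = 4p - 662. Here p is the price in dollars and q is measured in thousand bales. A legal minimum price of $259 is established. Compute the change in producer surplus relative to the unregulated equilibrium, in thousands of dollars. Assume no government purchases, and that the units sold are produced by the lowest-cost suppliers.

Without the control the market clears where 1638 - 6p = 4p - 662, i.e. p* = 230 and q* = 258.
Since 259 > 230, the floor is binding.
At p = 259: qd = 1638 - 6·259 = 84 and qs = 4·259 - 662 = 374.
Producer surplus without the control is ½ · (230 - 165.5) · 258 = 8320.5.
With the floor, 84 units are sold at 259. The supply price at q = 84 is 186.5, so PS = ½ · [(259 - 165.5) + (259 - 186.5)] · 84 = 6972.
Change in producer surplus = 6972 - 8320.5 = -1348.5.

-1348.5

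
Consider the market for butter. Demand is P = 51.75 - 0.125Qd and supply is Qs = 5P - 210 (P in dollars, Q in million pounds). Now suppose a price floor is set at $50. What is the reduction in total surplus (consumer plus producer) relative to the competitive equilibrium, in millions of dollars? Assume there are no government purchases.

Rearranging demand gives Qd = 414 - 8P. Without the control the market clears where 414 - 8P = 5P - 210, i.e. P* = 48 and Q* = 30.
Since 50 > 48, the floor is binding.
At P = 50: Qd = 414 - 8·50 = 14 and Qs = 5·50 - 210 = 40.
Quantity traded falls to 14. At Q = 14 the demand price is (414 - 14)/8 = 50 and the supply price is (210 + 14)/5 = 44.8.
Deadweight loss = ½ · (50 - 44.8) · (30 - 14) = ½ · 5.2 · 16 = 41.6.

41.6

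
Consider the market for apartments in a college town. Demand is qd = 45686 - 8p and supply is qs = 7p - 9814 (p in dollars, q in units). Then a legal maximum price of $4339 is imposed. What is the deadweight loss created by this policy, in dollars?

In a free market, 45686 - 8p = 7p - 9814 gives the equilibrium p* = 3700, q* = 16086.
Since 4339 is above p* = 3700, the ceiling does not bind and the free-market outcome prevails.
Since the control does not bind, no trades are prevented and deadweight loss is zero.

0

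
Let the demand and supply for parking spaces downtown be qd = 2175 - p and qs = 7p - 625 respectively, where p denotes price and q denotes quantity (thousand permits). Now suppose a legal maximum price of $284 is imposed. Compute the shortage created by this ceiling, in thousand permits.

528

Setting quantity demanded equal to quantity supplied, 2175 - p = 7p - 625, gives p* = 350 and q* = 1825.
Since 284 < 350, the ceiling is binding.
At p = 284: qd = 2175 - 284 = 1891 and qs = 7·284 - 625 = 1363.
Shortage = qd - qs = 1891 - 1363 = 528.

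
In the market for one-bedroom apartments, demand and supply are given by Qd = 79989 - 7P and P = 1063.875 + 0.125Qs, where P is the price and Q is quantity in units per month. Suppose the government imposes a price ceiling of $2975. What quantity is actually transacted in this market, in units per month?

Rearranging supply gives Qs = 8P - 8511. Without the control the market clears where 79989 - 7P = 8P - 8511, i.e. P* = 5900 and Q* = 38689.
Since 2975 < 5900, the ceiling is binding.
At P = 2975: Qd = 79989 - 7·2975 = 59164 and Qs = 8·2975 - 8511 = 15289.
The quantity actually transacted is the short side, supply: 15289.

15289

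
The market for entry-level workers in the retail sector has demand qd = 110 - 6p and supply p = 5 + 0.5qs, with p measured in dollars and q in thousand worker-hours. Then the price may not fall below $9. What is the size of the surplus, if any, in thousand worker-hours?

Rearranging supply gives qs = 2p - 10. In a free market, 110 - 6p = 2p - 10 gives the equilibrium p* = 15, q* = 20.
The floor of 9 is below the equilibrium price 15, so it is not binding; the market clears at p* = 15, q* = 20.
Since the control does not bind, there is no surplus.

0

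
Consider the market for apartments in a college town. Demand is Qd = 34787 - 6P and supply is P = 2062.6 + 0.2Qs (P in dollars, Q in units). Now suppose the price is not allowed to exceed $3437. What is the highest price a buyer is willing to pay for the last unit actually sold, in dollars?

Rearranging supply gives Qs = 5P - 10313. Without the control the market clears where 34787 - 6P = 5P - 10313, i.e. P* = 4100 and Q* = 10187.
The ceiling of 3437 is below the equilibrium price 4100, so it binds.
At P = 3437: Qd = 34787 - 6·3437 = 14165 and Qs = 5·3437 - 10313 = 6872.
Only 6872 units reach the market. On the demand curve, the marginal buyer's willingness to pay at Q = 6872 is (34787 - 6872)/6 = 4652.5.

4652.5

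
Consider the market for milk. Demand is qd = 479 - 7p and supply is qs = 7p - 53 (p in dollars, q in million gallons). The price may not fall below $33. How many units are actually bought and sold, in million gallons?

213

Equilibrium: 479 - 7p = 7p - 53, so 532 = 14p and p* = 38, q* = 213.
Since 33 is below p* = 38, the floor does not bind and the free-market outcome prevails.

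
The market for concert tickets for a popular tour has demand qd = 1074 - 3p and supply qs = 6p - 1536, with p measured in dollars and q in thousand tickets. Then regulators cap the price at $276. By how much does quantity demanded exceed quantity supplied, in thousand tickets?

126

Equilibrium: 1074 - 3p = 6p - 1536, so 2610 = 9p and p* = 290, q* = 204.
Because the ceiling (276) lies below the market-clearing price, it is binding.
At p = 276: qd = 1074 - 3·276 = 246 and qs = 6·276 - 1536 = 120.
Shortage = qd - qs = 246 - 120 = 126.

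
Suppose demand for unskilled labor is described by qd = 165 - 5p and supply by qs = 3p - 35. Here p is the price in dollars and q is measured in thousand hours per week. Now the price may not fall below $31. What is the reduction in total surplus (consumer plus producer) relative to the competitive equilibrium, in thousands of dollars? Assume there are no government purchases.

Equilibrium: 165 - 5p = 3p - 35, so 200 = 8p and p* = 25, q* = 40.
Since 31 > 25, the floor is binding.
At p = 31: qd = 165 - 5·31 = 10 and qs = 3·31 - 35 = 58.
Quantity traded falls to 10. At q = 10 the demand price is (165 - 10)/5 = 31 and the supply price is (35 + 10)/3 = 15.
Deadweight loss = ½ · (31 - 15) · (40 - 10) = ½ · 16 · 30 = 240.

240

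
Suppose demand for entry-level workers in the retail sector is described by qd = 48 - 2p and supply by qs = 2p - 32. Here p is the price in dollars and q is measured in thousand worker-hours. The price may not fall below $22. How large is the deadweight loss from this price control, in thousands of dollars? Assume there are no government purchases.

8

Setting quantity demanded equal to quantity supplied, 48 - 2p = 2p - 32, gives p* = 20 and q* = 8.
Because the floor (22) lies above the market-clearing price, it is binding.
At p = 22: qd = 48 - 2·22 = 4 and qs = 2·22 - 32 = 12.
Quantity traded falls to 4. At q = 4 the demand price is (48 - 4)/2 = 22 and the supply price is (32 + 4)/2 = 18.
Deadweight loss = ½ · (22 - 18) · (8 - 4) = ½ · 4 · 4 = 8.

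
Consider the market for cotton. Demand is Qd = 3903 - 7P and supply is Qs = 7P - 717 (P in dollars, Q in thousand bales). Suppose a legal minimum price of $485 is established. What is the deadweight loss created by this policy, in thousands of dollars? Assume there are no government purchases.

168175

Without the control the market clears where 3903 - 7P = 7P - 717, i.e. P* = 330 and Q* = 1593.
Because the floor (485) lies above the market-clearing price, it is binding.
At P = 485: Qd = 3903 - 7·485 = 508 and Qs = 7·485 - 717 = 2678.
Quantity traded falls to 508. At Q = 508 the demand price is (3903 - 508)/7 = 485 and the supply price is (717 + 508)/7 = 175.
Deadweight loss = ½ · (485 - 175) · (1593 - 508) = ½ · 310 · 1085 = 168175.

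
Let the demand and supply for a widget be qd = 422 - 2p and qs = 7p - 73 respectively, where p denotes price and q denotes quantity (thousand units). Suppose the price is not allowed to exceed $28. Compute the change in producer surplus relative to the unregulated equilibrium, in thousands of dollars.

-5872.5

Setting quantity demanded equal to quantity supplied, 422 - 2p = 7p - 73, gives p* = 55 and q* = 312.
Because the ceiling (28) lies below the market-clearing price, it is binding.
At p = 28: qd = 422 - 2·28 = 366 and qs = 7·28 - 73 = 123.
Producer surplus without the control is ½ · (55 - 73/7) · 312 = 48672/7.
With the ceiling, producers sell 123 units at 28, so PS = ½ · (28 - 73/7) · 123 = 15129/14.
Change in producer surplus = 15129/14 - 48672/7 = -5872.5.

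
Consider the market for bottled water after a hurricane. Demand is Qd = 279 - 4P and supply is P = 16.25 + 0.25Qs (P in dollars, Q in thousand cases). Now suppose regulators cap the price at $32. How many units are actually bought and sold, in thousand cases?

63

Rearranging supply gives Qs = 4P - 65. Without the control the market clears where 279 - 4P = 4P - 65, i.e. P* = 43 and Q* = 107.
Since 32 < 43, the ceiling is binding.
At P = 32: Qd = 279 - 4·32 = 151 and Qs = 4·32 - 65 = 63.
The quantity actually transacted is the short side, supply: 63.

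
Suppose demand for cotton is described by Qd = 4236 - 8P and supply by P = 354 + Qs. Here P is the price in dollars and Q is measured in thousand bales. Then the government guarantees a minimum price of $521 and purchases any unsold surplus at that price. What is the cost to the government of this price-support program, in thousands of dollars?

Rearranging supply gives Qs = P - 354. In a free market, 4236 - 8P = P - 354 gives the equilibrium P* = 510, Q* = 156.
Since 521 > 510, the floor is binding.
At P = 521: Qd = 4236 - 8·521 = 68 and Qs = 521 - 354 = 167.
Surplus = Qs - Qd = 99.
Government expenditure = surplus × support price = 99 × 521 = 51579.

51579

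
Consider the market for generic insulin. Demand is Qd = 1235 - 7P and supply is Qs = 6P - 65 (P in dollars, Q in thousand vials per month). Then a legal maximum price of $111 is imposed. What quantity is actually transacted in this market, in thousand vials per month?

Equilibrium: 1235 - 7P = 6P - 65, so 1300 = 13P and P* = 100, Q* = 535.
Since 111 is above P* = 100, the ceiling does not bind and the free-market outcome prevails.

535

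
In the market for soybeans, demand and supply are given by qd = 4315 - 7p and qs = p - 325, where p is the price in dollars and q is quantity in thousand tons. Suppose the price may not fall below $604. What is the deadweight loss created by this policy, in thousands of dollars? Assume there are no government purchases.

Setting quantity demanded equal to quantity supplied, 4315 - 7p = p - 325, gives p* = 580 and q* = 255.
Because the floor (604) lies above the market-clearing price, it is binding.
At p = 604: qd = 4315 - 7·604 = 87 and qs = 604 - 325 = 279.
Quantity traded falls to 87. At q = 87 the demand price is (4315 - 87)/7 = 604 and the supply price is 325 + 87 = 412.
Deadweight loss = ½ · (604 - 412) · (255 - 87) = ½ · 192 · 168 = 16128.

16128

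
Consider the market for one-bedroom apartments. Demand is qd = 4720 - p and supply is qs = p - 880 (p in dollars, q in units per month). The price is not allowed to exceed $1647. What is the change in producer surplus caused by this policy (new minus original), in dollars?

Setting quantity demanded equal to quantity supplied, 4720 - p = p - 880, gives p* = 2800 and q* = 1920.
Because the ceiling (1647) lies below the market-clearing price, it is binding.
At p = 1647: qd = 4720 - 1647 = 3073 and qs = 1647 - 880 = 767.
Producer surplus without the control is ½ · (2800 - 880) · 1920 = 1843200.
With the ceiling, producers sell 767 units at 1647, so PS = ½ · (1647 - 880) · 767 = 294144.5.
Change in producer surplus = 294144.5 - 1843200 = -1549055.5.

-1549055.5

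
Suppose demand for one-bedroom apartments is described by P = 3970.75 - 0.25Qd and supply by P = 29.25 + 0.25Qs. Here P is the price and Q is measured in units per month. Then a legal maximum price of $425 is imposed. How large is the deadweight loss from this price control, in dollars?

Rearranging demand gives Qd = 15883 - 4P; rearranging supply gives Qs = 4P - 117. Without the control the market clears where 15883 - 4P = 4P - 117, i.e. P* = 2000 and Q* = 7883.
Because the ceiling (425) lies below the market-clearing price, it is binding.
At P = 425: Qd = 15883 - 4·425 = 14183 and Qs = 4·425 - 117 = 1583.
Quantity traded falls to 1583. At Q = 1583 the demand price is (15883 - 1583)/4 = 3575 and the supply price is (117 + 1583)/4 = 425.
Deadweight loss = ½ · (3575 - 425) · (7883 - 1583) = ½ · 3150 · 6300 = 9922500.

9922500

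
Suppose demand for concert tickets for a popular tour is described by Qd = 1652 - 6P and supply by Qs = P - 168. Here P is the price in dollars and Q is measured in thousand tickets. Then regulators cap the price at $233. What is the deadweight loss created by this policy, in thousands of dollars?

425.25

Equilibrium: 1652 - 6P = P - 168, so 1820 = 7P and P* = 260, Q* = 92.
The ceiling of 233 is below the equilibrium price 260, so it binds.
At P = 233: Qd = 1652 - 6·233 = 254 and Qs = 233 - 168 = 65.
Quantity traded falls to 65. At Q = 65 the demand price is (1652 - 65)/6 = 264.5 and the supply price is 168 + 65 = 233.
Deadweight loss = ½ · (264.5 - 233) · (92 - 65) = ½ · 31.5 · 27 = 425.25.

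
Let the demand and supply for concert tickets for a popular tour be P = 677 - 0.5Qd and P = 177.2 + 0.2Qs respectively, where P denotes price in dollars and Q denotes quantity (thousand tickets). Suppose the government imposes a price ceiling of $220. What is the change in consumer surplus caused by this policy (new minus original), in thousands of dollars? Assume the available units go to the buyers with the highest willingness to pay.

-41100

Rearranging demand gives Qd = 1354 - 2P; rearranging supply gives Qs = 5P - 886. In a free market, 1354 - 2P = 5P - 886 gives the equilibrium P* = 320, Q* = 714.
Because the ceiling (220) lies below the market-clearing price, it is binding.
At P = 220: Qd = 1354 - 2·220 = 914 and Qs = 5·220 - 886 = 214.
Consumer surplus without the control is ½ · (677 - 320) · 714 = 127449.
With the ceiling, 214 units are sold at 220 (assume they go to the highest-value buyers). The demand price at Q = 214 is 570, so CS = ½ · [(677 - 220) + (570 - 220)] · 214 = 86349.
Change in consumer surplus = 86349 - 127449 = -41100.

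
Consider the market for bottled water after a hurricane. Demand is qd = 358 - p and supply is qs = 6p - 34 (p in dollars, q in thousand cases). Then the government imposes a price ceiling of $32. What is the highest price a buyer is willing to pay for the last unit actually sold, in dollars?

Equilibrium: 358 - p = 6p - 34, so 392 = 7p and p* = 56, q* = 302.
Since 32 < 56, the ceiling is binding.
At p = 32: qd = 358 - 32 = 326 and qs = 6·32 - 34 = 158.
Only 158 units reach the market. On the demand curve, the marginal buyer's willingness to pay at q = 158 is (358 - 158) = 200.

200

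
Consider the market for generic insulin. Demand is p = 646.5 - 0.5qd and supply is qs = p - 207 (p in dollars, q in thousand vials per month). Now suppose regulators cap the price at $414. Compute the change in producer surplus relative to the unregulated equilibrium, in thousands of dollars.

-21500

Rearranging demand gives qd = 1293 - 2p. Without the control the market clears where 1293 - 2p = p - 207, i.e. p* = 500 and q* = 293.
Since 414 < 500, the ceiling is binding.
At p = 414: qd = 1293 - 2·414 = 465 and qs = 414 - 207 = 207.
Producer surplus without the control is ½ · (500 - 207) · 293 = 42924.5.
With the ceiling, producers sell 207 units at 414, so PS = ½ · (414 - 207) · 207 = 21424.5.
Change in producer surplus = 21424.5 - 42924.5 = -21500.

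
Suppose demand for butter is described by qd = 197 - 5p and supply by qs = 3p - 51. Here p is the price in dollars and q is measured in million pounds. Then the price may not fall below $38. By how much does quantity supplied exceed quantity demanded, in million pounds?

56

Without the control the market clears where 197 - 5p = 3p - 51, i.e. p* = 31 and q* = 42.
The floor of 38 is above the equilibrium price 31, so it binds.
At p = 38: qd = 197 - 5·38 = 7 and qs = 3·38 - 51 = 63.
Surplus = qs - qd = 63 - 7 = 56.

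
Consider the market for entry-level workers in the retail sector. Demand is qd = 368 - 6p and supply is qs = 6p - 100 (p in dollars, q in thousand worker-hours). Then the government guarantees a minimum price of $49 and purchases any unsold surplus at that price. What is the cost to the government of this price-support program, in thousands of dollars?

Equilibrium: 368 - 6p = 6p - 100, so 468 = 12p and p* = 39, q* = 134.
The floor of 49 is above the equilibrium price 39, so it binds.
At p = 49: qd = 368 - 6·49 = 74 and qs = 6·49 - 100 = 194.
Surplus = qs - qd = 120.
Government expenditure = surplus × support price = 120 × 49 = 5880.

5880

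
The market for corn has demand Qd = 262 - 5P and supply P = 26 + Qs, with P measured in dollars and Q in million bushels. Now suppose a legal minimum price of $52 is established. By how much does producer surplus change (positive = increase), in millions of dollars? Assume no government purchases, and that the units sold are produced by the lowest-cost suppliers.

Rearranging supply gives Qs = P - 26. Setting quantity demanded equal to quantity supplied, 262 - 5P = P - 26, gives P* = 48 and Q* = 22.
The floor of 52 is above the equilibrium price 48, so it binds.
At P = 52: Qd = 262 - 5·52 = 2 and Qs = 52 - 26 = 26.
Producer surplus without the control is ½ · (48 - 26) · 22 = 242.
With the floor, 2 units are sold at 52. The supply price at Q = 2 is 28, so PS = ½ · [(52 - 26) + (52 - 28)] · 2 = 50.
Change in producer surplus = 50 - 242 = -192.

-192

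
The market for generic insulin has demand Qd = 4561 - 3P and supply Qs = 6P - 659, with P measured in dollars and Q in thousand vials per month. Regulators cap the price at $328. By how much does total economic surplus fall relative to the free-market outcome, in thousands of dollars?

Setting quantity demanded equal to quantity supplied, 4561 - 3P = 6P - 659, gives P* = 580 and Q* = 2821.
The ceiling of 328 is below the equilibrium price 580, so it binds.
At P = 328: Qd = 4561 - 3·328 = 3577 and Qs = 6·328 - 659 = 1309.
Quantity traded falls to 1309. At Q = 1309 the demand price is (4561 - 1309)/3 = 1084 and the supply price is (659 + 1309)/6 = 328.
Deadweight loss = ½ · (1084 - 328) · (2821 - 1309) = ½ · 756 · 1512 = 571536.

571536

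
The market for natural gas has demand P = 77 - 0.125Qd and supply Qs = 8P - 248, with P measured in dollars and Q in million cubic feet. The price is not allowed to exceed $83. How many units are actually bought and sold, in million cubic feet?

184

Rearranging demand gives Qd = 616 - 8P. Without the control the market clears where 616 - 8P = 8P - 248, i.e. P* = 54 and Q* = 184.
The ceiling of 83 is above the equilibrium price 54, so it is not binding; the market clears at P* = 54, Q* = 184.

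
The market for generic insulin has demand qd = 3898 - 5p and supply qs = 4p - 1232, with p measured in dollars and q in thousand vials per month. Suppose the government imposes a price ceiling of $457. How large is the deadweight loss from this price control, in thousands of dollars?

45968.4

Without the control the market clears where 3898 - 5p = 4p - 1232, i.e. p* = 570 and q* = 1048.
Since 457 < 570, the ceiling is binding.
At p = 457: qd = 3898 - 5·457 = 1613 and qs = 4·457 - 1232 = 596.
Quantity traded falls to 596. At q = 596 the demand price is (3898 - 596)/5 = 660.4 and the supply price is (1232 + 596)/4 = 457.
Deadweight loss = ½ · (660.4 - 457) · (1048 - 596) = ½ · 203.4 · 452 = 45968.4.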